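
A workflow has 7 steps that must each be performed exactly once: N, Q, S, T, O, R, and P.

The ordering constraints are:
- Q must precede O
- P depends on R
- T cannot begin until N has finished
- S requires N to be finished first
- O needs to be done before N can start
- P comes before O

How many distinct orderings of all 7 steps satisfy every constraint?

The steps with no prerequisites are Q, R; any of them can be placed first.
Enumerating by repeatedly choosing an available step (one whose prerequisites are all placed) gives 6 distinct complete orderings.

6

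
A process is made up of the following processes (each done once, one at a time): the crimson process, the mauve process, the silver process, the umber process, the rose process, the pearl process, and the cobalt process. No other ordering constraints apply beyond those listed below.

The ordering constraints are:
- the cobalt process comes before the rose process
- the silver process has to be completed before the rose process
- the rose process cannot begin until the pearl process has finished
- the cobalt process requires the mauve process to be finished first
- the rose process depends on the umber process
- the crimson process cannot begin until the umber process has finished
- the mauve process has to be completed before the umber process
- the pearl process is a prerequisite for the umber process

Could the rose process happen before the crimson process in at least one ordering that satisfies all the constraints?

Yes

Nothing in the constraints forces the crimson process before the rose process — there is no chain from the crimson process to the rose process.
So a valid ordering placing the rose process earlier than the crimson process exists.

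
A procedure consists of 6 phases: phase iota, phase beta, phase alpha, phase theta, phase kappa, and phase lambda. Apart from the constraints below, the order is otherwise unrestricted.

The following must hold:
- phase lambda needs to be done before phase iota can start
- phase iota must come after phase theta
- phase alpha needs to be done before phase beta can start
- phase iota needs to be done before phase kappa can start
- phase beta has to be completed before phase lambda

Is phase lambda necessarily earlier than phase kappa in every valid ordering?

Yes

There is a constraint chain phase lambda → phase iota → phase kappa.
So phase lambda must precede phase kappa in any valid ordering.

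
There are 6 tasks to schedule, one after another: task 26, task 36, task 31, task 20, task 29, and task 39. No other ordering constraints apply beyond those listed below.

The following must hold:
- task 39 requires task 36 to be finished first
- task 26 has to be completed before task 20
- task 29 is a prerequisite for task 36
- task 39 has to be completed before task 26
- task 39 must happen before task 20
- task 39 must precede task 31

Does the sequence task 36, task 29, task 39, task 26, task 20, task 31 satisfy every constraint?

In the proposed order, task 36 appears before task 29.
That contradicts the constraint that task 29 must precede task 36.

No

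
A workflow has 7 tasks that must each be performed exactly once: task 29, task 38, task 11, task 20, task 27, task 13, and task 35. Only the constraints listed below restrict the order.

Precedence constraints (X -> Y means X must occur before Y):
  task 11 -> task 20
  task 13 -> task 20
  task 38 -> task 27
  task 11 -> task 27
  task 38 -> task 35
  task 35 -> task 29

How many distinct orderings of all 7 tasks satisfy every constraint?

155

3 tasks have no prerequisites (task 38, task 11, task 13), so any of them could come first.
Systematically extending each partial ordering one task at a time and counting, there are 155 complete orderings.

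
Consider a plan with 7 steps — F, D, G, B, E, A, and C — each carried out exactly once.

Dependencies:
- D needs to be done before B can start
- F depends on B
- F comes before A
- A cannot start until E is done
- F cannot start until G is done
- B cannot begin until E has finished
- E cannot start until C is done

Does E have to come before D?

Nothing in the constraints links E and D; they are unordered relative to each other.
There exist valid orderings with D before E, so E is not required to come first.

No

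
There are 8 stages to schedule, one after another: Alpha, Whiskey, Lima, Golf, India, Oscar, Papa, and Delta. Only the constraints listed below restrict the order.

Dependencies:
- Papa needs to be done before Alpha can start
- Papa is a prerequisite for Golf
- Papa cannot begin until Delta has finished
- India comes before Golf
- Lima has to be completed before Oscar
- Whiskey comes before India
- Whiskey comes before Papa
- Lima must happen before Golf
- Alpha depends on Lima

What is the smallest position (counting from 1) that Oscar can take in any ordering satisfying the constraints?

Working backwards through the constraints from Oscar, its only required predecessor is Lima.
So at minimum 1 stage comes before Oscar, putting Oscar no earlier than position 2. That position is achievable by scheduling exactly that predecessor first.

2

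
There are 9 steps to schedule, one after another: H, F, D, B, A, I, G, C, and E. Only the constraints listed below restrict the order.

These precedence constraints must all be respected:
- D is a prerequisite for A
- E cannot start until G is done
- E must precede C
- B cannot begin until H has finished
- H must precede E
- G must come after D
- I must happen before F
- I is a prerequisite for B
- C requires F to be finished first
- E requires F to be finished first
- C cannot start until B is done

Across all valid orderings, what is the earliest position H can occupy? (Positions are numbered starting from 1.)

H has no prerequisites at all, so it can go in position 1.

1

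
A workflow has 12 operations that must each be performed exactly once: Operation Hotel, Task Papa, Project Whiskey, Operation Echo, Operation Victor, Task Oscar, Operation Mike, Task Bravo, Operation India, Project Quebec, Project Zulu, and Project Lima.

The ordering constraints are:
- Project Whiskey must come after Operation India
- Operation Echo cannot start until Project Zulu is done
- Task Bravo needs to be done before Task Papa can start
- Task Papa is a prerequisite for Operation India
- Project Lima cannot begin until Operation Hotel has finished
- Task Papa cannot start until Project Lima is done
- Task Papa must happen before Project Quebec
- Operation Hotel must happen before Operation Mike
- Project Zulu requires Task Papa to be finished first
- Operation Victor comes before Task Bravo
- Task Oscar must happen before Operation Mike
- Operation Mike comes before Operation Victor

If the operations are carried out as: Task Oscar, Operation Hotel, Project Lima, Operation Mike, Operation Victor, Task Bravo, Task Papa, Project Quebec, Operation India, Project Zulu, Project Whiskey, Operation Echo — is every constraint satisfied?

Yes

Every stated constraint is respected: Project Lima sits at position 3, ahead of Task Papa at position 7, and each of the other listed pairs likewise has the predecessor earlier in the sequence.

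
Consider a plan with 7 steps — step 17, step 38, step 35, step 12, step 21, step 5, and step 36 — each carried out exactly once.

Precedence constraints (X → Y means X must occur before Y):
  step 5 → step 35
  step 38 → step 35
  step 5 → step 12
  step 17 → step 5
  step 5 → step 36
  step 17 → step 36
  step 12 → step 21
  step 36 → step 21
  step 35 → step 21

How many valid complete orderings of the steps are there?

The steps with no prerequisites are step 17, step 38; any of them can be placed first.
Systematically extending each partial ordering one step at a time and counting, there are 24 complete orderings.

24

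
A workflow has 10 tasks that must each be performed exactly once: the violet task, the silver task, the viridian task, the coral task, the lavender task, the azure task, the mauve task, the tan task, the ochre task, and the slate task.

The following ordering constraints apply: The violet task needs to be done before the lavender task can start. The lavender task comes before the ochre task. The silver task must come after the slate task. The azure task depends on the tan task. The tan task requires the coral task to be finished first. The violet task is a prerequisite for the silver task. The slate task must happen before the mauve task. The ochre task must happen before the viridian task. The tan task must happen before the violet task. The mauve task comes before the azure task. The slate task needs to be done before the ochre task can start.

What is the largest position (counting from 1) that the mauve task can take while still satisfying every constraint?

The only task forced after the mauve task (directly or by a chain) is the azure task.
With 1 mandatory successor out of 10 tasks total, the latest slot for the mauve task is 10−1 = 9, and it's reachable by doing all non-successors before the mauve task.

9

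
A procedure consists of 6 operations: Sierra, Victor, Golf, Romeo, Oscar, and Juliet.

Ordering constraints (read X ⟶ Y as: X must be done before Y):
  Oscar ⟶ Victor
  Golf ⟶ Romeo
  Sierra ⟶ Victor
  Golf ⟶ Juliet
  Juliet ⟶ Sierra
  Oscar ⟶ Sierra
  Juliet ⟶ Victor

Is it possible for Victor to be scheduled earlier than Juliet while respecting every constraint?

No

The constraints give a chain Juliet → Victor, which forces Juliet before Victor.
Hence Victor can never be scheduled before Juliet.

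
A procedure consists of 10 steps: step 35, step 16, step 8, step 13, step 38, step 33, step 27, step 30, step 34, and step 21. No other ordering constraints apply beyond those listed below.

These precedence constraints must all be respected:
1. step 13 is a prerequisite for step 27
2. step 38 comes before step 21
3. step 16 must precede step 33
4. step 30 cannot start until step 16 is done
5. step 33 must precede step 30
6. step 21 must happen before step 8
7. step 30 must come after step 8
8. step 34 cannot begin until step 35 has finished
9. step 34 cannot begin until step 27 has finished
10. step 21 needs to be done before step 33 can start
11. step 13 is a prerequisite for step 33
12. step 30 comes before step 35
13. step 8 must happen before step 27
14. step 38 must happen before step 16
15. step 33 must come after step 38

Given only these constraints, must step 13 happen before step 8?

No chain of constraints connects step 13 to step 8 in either direction.
There exist valid orderings with step 8 before step 13, so step 13 is not required to come first.

No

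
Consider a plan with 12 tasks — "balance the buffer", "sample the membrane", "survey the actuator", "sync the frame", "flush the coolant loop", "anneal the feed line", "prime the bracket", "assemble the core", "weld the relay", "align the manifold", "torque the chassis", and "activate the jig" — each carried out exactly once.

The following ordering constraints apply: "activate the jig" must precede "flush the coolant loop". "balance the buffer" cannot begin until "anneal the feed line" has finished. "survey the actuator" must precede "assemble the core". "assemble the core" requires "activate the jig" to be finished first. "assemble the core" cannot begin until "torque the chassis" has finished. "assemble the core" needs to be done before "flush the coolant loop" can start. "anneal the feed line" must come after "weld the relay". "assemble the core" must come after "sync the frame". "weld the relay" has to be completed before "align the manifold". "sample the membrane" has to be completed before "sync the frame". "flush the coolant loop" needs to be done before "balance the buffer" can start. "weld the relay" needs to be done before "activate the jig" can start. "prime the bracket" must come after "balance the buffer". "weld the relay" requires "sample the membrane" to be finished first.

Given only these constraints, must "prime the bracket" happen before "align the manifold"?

Nothing in the constraints links "prime the bracket" and "align the manifold"; they are unordered relative to each other.
A valid ordering placing "align the manifold" before "prime the bracket" exists, so the answer is no.

No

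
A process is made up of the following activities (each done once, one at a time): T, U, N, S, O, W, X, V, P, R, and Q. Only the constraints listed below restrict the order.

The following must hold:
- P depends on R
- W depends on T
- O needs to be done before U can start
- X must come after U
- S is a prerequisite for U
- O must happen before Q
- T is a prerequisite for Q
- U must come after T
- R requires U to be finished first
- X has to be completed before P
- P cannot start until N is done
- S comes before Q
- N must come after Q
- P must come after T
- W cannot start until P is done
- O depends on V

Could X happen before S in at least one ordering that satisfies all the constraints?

No

Following S → U → X, S must precede X in every valid ordering.
So no valid ordering can have X before S.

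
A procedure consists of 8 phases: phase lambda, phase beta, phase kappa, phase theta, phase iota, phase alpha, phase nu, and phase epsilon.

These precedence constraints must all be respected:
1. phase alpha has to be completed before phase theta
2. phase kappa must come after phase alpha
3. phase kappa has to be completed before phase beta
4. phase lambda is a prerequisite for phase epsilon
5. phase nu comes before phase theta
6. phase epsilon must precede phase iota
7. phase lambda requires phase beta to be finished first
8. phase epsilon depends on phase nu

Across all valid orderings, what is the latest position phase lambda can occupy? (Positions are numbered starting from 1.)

6

The phases that are forced after phase lambda, directly or by a chain of constraints, are phase iota, phase epsilon. That's 2 phases.
With 2 mandatory successors out of 8 phases total, the latest slot for phase lambda is 8−2 = 6, and it's reachable by doing all non-successors before phase lambda.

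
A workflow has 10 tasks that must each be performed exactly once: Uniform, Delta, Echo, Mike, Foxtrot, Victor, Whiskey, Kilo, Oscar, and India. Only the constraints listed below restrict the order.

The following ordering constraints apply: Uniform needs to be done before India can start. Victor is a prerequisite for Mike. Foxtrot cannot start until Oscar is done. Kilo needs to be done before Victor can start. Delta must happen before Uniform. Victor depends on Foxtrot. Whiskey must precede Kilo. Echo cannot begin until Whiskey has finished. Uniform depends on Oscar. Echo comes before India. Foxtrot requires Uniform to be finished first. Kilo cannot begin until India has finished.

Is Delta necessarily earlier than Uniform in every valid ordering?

Yes

There is a constraint chain Delta → Uniform.
Hence Delta necessarily comes before Uniform.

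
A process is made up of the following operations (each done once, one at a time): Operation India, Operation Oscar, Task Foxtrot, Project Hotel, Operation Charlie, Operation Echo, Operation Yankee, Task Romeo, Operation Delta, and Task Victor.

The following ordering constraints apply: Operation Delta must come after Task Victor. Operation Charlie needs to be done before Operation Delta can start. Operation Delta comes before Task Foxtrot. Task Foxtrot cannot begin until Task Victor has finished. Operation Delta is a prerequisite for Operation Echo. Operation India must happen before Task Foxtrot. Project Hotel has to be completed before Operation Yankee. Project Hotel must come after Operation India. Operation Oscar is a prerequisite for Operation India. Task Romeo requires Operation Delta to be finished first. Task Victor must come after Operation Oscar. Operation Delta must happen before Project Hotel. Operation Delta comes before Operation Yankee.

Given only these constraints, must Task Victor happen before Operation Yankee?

There is a constraint chain Task Victor → Operation Delta → Operation Yankee.
That forces Task Victor before Operation Yankee in every valid schedule.

Yes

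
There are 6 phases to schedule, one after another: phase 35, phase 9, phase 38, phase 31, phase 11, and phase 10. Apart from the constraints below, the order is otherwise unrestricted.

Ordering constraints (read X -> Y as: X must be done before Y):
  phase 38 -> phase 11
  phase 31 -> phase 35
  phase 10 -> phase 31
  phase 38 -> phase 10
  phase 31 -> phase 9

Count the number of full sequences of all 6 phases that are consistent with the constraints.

Phase 38 is the only phase with nothing required before it, so every ordering starts there.
Enumerating by repeatedly choosing an available phase (one whose prerequisites are all placed) gives 10 distinct complete orderings.

10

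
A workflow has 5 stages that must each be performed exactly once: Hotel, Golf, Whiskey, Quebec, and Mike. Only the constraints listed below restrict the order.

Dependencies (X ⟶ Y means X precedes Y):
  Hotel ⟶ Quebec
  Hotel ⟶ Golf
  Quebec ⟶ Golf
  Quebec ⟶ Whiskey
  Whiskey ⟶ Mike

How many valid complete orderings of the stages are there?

Only Hotel has no prerequisites, so it must go first.
Systematically extending each partial ordering one stage at a time and counting, there are 3 complete orderings.

3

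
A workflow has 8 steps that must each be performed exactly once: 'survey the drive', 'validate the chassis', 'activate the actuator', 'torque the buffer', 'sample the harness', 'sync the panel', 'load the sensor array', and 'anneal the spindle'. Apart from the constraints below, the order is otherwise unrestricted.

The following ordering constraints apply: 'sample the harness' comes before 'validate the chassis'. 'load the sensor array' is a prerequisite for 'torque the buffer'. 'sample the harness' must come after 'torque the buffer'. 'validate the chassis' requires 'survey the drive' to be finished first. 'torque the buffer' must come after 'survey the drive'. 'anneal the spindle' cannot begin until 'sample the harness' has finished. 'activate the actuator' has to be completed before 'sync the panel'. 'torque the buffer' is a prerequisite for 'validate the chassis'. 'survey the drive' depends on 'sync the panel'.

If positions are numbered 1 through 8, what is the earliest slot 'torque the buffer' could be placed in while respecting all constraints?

Working backwards through the constraints from 'torque the buffer', its full set of required predecessors is 'survey the drive', 'activate the actuator', 'sync the panel', 'load the sensor array' — 4 of them.
So at minimum 4 steps come before 'torque the buffer', putting 'torque the buffer' no earlier than position 5. That position is achievable by scheduling exactly those predecessors first.

5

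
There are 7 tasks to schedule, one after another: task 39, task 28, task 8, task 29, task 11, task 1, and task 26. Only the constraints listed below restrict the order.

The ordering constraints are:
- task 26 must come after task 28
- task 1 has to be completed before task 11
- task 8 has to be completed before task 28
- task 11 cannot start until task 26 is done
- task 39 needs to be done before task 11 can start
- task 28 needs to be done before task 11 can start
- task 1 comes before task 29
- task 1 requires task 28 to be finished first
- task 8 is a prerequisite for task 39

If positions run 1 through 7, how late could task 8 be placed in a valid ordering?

The tasks that are forced after task 8, directly or by a chain of constraints, are task 39, task 28, task 29, task 11, task 1, task 26. That's 6 tasks.
So at least 6 tasks follow task 8, putting task 8 no later than position 1. That position is achievable by scheduling everything else first.

1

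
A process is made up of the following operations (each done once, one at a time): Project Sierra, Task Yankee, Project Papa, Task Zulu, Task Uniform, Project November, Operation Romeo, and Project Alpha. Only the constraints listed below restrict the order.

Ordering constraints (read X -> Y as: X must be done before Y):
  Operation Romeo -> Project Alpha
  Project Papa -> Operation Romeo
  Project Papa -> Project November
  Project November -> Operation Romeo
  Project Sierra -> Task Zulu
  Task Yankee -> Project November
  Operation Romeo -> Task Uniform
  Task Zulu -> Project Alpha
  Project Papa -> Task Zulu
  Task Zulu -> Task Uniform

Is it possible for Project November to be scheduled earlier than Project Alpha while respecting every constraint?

Yes

Project November is actually forced before Project Alpha by the constraints, so certainly some valid ordering has Project November first.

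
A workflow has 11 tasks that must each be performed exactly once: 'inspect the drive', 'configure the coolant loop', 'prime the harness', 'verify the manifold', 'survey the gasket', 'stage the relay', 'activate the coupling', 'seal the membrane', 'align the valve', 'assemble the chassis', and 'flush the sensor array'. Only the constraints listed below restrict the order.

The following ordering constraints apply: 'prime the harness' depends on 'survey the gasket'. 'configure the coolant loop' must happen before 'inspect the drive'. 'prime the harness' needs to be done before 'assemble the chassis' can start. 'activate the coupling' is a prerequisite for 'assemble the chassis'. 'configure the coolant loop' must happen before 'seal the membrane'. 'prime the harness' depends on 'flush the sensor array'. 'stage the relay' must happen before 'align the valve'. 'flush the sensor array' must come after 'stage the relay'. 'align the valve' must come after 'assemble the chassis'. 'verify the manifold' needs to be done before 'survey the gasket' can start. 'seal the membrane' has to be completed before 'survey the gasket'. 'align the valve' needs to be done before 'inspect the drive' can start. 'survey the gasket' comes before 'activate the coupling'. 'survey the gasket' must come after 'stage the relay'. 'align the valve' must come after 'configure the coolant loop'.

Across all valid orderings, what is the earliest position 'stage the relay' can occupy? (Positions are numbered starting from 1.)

Nothing is required before 'stage the relay'; it can be the very first task.

1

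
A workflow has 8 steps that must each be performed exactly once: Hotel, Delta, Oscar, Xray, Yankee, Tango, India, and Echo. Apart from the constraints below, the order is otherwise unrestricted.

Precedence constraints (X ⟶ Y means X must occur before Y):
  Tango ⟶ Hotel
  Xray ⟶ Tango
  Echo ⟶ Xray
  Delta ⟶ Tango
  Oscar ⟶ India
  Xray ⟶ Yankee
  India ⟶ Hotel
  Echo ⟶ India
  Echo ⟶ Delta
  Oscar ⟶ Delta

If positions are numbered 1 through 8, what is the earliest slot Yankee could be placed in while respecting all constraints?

3

Every step that must precede Yankee has to come before it. Tracing all chains that end at Yankee, those steps are: Xray, Echo — 2 in total.
So at minimum 2 steps come before Yankee, putting Yankee no earlier than position 3. That position is achievable by scheduling exactly those predecessors first.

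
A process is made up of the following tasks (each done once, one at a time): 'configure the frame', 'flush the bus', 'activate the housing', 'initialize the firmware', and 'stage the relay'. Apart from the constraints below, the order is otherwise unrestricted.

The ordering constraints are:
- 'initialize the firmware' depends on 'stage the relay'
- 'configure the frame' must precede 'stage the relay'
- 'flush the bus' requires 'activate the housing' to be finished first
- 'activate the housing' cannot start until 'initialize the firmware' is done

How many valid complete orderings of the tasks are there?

1

Only 'configure the frame' has no prerequisites, so it must go first.
Every task is then forced in turn, so only 1 complete ordering is consistent with the constraints.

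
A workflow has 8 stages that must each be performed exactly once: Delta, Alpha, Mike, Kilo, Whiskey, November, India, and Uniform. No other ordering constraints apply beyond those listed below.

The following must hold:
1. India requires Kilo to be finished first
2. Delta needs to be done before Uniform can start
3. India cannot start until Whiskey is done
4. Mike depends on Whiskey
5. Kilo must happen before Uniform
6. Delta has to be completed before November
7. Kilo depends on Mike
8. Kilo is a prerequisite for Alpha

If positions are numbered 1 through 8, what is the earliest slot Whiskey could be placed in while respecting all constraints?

1

No constraint forces any other stage before Whiskey, so it can be placed first.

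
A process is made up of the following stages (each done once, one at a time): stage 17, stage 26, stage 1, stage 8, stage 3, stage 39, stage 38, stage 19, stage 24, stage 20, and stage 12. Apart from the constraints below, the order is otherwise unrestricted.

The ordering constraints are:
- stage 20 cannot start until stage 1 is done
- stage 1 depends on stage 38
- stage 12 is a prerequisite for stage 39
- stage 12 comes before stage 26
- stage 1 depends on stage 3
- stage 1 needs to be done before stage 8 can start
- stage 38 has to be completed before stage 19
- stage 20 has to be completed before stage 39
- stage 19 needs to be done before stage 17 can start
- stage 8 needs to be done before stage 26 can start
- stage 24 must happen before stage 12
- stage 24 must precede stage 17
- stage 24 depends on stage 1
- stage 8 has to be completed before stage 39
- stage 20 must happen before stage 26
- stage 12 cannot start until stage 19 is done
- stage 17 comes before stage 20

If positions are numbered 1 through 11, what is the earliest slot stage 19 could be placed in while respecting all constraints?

2

The only stage forced before stage 19 (directly or transitively) is stage 38.
With 1 mandatory predecessor, the earliest stage 19 can sit is position 1+1 = 2, and placing just that one first achieves it.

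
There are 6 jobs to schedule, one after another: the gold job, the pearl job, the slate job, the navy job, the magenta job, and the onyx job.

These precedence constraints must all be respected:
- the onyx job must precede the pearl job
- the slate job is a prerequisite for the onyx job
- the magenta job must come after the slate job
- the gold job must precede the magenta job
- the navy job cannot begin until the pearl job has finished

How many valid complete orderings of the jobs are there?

14

2 jobs have no prerequisites (the gold job, the slate job), so any of them could come first.
Enumerating by repeatedly choosing an available job (one whose prerequisites are all placed) gives 14 distinct complete orderings.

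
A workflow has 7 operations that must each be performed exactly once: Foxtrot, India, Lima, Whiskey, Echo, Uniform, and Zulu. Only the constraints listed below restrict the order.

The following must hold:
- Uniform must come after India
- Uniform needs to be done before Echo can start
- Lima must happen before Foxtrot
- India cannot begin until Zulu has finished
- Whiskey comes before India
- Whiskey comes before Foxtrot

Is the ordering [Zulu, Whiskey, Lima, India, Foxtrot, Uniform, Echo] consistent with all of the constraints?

Yes

Checking each listed constraint against this order: for instance, Zulu is in position 1 and India in position 4, so that constraint holds — and the remaining constraints check out the same way.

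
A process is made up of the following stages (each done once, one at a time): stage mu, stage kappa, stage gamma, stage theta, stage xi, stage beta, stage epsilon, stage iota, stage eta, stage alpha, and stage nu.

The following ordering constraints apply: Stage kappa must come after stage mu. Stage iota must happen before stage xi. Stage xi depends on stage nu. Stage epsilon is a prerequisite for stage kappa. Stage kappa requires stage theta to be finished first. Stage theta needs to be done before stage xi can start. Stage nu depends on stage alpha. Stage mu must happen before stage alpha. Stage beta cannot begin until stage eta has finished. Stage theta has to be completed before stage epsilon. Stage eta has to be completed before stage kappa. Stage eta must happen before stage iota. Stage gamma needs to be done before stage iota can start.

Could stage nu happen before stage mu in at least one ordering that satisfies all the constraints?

No

There is a dependency chain stage mu → stage alpha → stage nu, so stage nu always comes after stage mu.
So no valid ordering can have stage nu before stage mu.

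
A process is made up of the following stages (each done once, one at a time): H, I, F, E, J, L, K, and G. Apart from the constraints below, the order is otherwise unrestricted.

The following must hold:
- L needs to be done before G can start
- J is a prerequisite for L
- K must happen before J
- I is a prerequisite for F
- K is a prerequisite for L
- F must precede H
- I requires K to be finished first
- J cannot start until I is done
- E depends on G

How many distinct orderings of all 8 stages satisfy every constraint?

K is the only stage with nothing required before it, so every ordering starts there.
Counting all ways to extend the partial order to a total order gives 15.

15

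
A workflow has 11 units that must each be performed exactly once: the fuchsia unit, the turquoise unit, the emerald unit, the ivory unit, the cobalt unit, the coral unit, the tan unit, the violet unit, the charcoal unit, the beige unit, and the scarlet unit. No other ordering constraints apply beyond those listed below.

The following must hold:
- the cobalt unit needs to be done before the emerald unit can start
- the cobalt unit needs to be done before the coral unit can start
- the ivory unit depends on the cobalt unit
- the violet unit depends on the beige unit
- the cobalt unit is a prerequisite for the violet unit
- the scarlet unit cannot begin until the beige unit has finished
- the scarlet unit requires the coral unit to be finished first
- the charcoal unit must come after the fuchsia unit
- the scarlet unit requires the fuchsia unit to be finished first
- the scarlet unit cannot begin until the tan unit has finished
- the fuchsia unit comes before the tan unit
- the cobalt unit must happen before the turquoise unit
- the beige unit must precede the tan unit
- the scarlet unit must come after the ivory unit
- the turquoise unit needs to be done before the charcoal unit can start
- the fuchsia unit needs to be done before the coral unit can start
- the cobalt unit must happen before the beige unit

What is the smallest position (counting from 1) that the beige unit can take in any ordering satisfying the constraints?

Working backwards through the constraints from the beige unit, its only required predecessor is the cobalt unit.
With 1 mandatory predecessor, the earliest the beige unit can sit is position 1+1 = 2, and placing just that one first achieves it.

2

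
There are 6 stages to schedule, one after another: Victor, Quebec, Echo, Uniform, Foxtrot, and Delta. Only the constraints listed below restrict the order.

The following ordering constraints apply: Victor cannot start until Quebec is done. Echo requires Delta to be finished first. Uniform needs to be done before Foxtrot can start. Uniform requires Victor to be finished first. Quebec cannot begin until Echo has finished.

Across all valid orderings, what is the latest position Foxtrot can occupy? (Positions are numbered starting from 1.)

6

No constraint forces any stage after Foxtrot, so it can be placed last, in position 6.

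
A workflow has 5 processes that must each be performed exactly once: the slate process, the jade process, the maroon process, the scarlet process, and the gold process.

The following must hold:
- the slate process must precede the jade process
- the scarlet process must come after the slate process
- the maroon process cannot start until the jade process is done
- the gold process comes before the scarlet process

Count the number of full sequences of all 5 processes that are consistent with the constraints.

9

2 processes have no prerequisites (the slate process, the gold process), so any of them could come first.
Counting all ways to extend the partial order to a total order gives 9.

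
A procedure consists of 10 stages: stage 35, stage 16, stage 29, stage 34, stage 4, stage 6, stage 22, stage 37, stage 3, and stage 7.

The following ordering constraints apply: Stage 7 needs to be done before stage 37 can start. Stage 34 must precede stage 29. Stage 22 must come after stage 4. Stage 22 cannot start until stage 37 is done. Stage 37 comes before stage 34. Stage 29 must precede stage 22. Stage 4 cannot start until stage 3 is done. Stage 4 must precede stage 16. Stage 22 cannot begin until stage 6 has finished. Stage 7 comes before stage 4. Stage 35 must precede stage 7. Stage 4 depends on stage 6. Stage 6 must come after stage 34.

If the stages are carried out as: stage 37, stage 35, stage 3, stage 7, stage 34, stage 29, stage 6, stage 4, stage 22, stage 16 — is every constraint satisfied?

No

The sequence places stage 37 ahead of stage 7.
Since stage 7 is required before stage 37, the ordering is invalid.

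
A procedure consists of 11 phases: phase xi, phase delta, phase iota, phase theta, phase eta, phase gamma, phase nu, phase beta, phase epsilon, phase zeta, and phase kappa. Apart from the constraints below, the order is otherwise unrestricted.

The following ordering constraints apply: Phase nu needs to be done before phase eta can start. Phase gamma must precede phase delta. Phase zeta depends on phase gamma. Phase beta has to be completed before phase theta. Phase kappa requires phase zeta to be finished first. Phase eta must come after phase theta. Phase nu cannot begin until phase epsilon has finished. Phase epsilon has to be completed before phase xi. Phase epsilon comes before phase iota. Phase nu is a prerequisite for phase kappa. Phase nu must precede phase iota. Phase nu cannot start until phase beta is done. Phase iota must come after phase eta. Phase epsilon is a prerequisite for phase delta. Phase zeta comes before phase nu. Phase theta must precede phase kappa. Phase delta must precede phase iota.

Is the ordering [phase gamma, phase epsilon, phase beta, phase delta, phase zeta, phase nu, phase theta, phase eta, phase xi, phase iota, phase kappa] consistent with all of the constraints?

Going through the constraints one by one, each required predecessor appears earlier in the sequence than its dependent — e.g. phase epsilon (position 2) is before phase iota (position 10), as required.

Yes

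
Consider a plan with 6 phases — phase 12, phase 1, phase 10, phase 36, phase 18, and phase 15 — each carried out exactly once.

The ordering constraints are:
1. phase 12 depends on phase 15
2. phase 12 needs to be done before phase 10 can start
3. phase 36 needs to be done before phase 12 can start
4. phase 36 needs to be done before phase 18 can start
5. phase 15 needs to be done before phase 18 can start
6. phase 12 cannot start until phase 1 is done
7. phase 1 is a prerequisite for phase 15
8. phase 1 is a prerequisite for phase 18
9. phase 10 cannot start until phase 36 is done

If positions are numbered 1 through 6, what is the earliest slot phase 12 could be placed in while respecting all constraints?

4

Working backwards through the constraints from phase 12, its full set of required predecessors is phase 1, phase 36, phase 15 — 3 of them.
So at minimum 3 phases come before phase 12, putting phase 12 no earlier than position 4. That position is achievable by scheduling exactly those predecessors first.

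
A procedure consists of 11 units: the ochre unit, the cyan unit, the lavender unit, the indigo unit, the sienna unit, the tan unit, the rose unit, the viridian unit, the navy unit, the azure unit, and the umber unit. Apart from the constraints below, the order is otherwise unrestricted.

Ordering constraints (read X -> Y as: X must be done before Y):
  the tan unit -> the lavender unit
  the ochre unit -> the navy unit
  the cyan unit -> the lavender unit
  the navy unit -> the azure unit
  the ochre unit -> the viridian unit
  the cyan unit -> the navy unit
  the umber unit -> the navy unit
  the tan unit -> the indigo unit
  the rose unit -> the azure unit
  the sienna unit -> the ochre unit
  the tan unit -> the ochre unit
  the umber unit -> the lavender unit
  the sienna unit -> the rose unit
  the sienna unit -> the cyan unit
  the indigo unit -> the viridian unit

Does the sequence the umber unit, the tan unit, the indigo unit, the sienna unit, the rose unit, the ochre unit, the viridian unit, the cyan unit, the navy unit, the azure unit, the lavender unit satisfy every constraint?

Checking each listed constraint against this order: for instance, the umber unit is in position 1 and the lavender unit in position 11, so that constraint holds — and the remaining constraints check out the same way.

Yes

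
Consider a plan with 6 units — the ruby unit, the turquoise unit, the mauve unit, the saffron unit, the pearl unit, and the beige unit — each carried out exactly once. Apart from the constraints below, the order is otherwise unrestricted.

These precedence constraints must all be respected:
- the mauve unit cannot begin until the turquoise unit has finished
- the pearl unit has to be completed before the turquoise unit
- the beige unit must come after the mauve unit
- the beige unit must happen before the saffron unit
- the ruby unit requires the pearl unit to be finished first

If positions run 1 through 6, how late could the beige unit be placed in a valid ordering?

5

Following the constraints forward from the beige unit, its only required successor is the saffron unit.
With 1 mandatory successor out of 6 units total, the latest slot for the beige unit is 6−1 = 5, and it's reachable by doing all non-successors before the beige unit.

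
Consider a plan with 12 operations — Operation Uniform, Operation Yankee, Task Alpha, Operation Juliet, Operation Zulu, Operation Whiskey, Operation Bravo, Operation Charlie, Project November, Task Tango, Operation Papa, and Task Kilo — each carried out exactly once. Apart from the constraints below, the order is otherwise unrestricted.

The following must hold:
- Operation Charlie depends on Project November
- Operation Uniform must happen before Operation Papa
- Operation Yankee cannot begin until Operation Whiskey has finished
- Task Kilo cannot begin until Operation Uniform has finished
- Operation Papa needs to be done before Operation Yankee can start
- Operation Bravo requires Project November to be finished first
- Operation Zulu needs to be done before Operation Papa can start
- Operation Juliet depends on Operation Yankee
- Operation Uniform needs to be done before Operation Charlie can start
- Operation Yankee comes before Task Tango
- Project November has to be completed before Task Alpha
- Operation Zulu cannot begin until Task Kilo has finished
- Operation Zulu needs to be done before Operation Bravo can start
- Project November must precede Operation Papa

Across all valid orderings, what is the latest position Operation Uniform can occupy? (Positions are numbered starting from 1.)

The operations that are forced after Operation Uniform, directly or by a chain of constraints, are Operation Yankee, Operation Juliet, Operation Zulu, Operation Bravo, Operation Charlie, Task Tango, Operation Papa, Task Kilo. That's 8 operations.
With 8 mandatory successors out of 12 operations total, the latest slot for Operation Uniform is 12−8 = 4, and it's reachable by doing all non-successors before Operation Uniform.

4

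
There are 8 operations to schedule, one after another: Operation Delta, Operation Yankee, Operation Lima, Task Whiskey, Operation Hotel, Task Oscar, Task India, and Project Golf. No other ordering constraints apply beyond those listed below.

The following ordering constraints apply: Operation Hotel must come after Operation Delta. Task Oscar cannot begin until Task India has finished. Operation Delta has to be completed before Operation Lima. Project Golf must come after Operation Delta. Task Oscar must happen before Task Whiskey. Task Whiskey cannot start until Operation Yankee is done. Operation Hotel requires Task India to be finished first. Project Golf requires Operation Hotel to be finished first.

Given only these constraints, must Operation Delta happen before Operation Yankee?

No

Nothing in the constraints links Operation Delta and Operation Yankee; they are unordered relative to each other.
There exist valid orderings with Operation Yankee before Operation Delta, so Operation Delta is not required to come first.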